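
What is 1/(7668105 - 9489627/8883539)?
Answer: 1269077/9731414333424 ≈ 1.3041e-7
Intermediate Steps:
1/(7668105 - 9489627/8883539) = 1/(7668105 - 9489627*1/8883539) = 1/(7668105 - 1355661/1269077) = 1/(9731414333424/1269077) = 1269077/9731414333424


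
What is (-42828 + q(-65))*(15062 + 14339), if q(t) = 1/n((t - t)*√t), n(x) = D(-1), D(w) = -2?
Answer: -2518401457/2 ≈ -1.2592e+9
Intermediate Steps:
n(x) = -2
q(t) = -½ (q(t) = 1/(-2) = -½)
(-42828 + q(-65))*(15062 + 14339) = (-42828 - ½)*(15062 + 14339) = -85657/2*29401 = -2518401457/2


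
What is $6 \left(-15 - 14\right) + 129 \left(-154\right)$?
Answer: $-20040$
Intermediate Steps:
$6 \left(-15 - 14\right) + 129 \left(-154\right) = 6 \left(-15 - 14\right) - 19866 = 6 \left(-29\right) - 19866 = -174 - 19866 = -20040$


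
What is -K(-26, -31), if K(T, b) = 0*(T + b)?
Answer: 0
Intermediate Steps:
K(T, b) = 0
-K(-26, -31) = -1*0 = 0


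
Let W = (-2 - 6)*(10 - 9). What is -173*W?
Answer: 1384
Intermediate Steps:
W = -8 (W = -8*1 = -8)
-173*W = -173*(-8) = 1384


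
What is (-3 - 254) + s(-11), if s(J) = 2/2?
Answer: -256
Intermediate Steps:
s(J) = 1 (s(J) = 2*(1/2) = 1)
(-3 - 254) + s(-11) = (-3 - 254) + 1 = -257 + 1 = -256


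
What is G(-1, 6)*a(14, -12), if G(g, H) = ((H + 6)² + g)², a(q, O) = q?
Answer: 286286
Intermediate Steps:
G(g, H) = (g + (6 + H)²)² (G(g, H) = ((6 + H)² + g)² = (g + (6 + H)²)²)
G(-1, 6)*a(14, -12) = (-1 + (6 + 6)²)²*14 = (-1 + 12²)²*14 = (-1 + 144)²*14 = 143²*14 = 20449*14 = 286286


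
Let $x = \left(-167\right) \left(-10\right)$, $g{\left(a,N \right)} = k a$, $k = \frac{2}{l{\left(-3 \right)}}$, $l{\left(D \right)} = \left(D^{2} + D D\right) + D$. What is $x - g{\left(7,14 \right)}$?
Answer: $\frac{25036}{15} \approx 1669.1$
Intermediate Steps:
$l{\left(D \right)} = D + 2 D^{2}$ ($l{\left(D \right)} = \left(D^{2} + D^{2}\right) + D = 2 D^{2} + D = D + 2 D^{2}$)
$k = \frac{2}{15}$ ($k = \frac{2}{\left(-3\right) \left(1 + 2 \left(-3\right)\right)} = \frac{2}{\left(-3\right) \left(1 - 6\right)} = \frac{2}{\left(-3\right) \left(-5\right)} = \frac{2}{15} \approx 0.13333$)
$g{\left(a,N \right)} = \frac{2 a}{15}$
$x = 1670$
$x - g{\left(7,14 \right)} = 1670 - \frac{2}{15} \cdot 7 = 1670 - \frac{14}{15} = \frac{25036}{15}$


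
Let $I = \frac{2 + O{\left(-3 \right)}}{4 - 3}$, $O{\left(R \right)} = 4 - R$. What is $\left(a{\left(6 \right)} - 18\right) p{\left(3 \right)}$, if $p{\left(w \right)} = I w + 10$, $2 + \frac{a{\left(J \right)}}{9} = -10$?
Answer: $-4662$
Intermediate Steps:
$a{\left(J \right)} = -108$ ($a{\left(J \right)} = -18 + 9 \left(-10\right) = -18 - 90 = -108$)
$I = 9$ ($I = \frac{2 + \left(4 - -3\right)}{4 - 3} = \frac{2 + \left(4 + 3\right)}{1} = \left(2 + 7\right) 1 = 9 \cdot 1 = 9$)
$p{\left(w \right)} = 10 + 9 w$ ($p{\left(w \right)} = 9 w + 10 = 10 + 9 w$)
$\left(a{\left(6 \right)} - 18\right) p{\left(3 \right)} = \left(-108 - 18\right) \left(10 + 9 \cdot 3\right) = - 126 \left(10 + 27\right) = \left(-126\right) 37 = -4662$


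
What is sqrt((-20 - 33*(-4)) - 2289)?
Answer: I*sqrt(2177) ≈ 46.658*I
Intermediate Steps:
sqrt((-20 - 33*(-4)) - 2289) = sqrt((-20 + 132) - 2289) = sqrt(112 - 2289) = sqrt(-2177) = I*sqrt(2177)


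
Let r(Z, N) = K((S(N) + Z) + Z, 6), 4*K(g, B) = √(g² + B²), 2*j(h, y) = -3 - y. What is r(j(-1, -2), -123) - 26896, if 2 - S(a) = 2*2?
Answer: -26896 + 3*√5/4 ≈ -26894.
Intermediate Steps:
S(a) = -2 (S(a) = 2 - 2*2 = 2 - 1*4 = 2 - 4 = -2)
j(h, y) = -3/2 - y/2 (j(h, y) = (-3 - y)/2 = -3/2 - y/2)
K(g, B) = √(B² + g²)/4 (K(g, B) = √(g² + B²)/4 = √(B² + g²)/4)
r(Z, N) = √(36 + (-2 + 2*Z)²)/4 (r(Z, N) = √(6² + ((-2 + Z) + Z)²)/4 = √(36 + (-2 + 2*Z)²)/4)
r(j(-1, -2), -123) - 26896 = √(9 + (-1 + (-3/2 - ½*(-2)))²)/2 - 26896 = √(9 + (-1 + (-3/2 + 1))²)/2 - 26896 = √(9 + (-1 - ½)²)/2 - 26896 = √(9 + (-3/2)²)/2 - 26896 = √(9 + 9/4)/2 - 26896 = √(45/4)/2 - 26896 = (3*√5/2)/2 - 26896 = 3*√5/4 - 26896 = -26896 + 3*√5/4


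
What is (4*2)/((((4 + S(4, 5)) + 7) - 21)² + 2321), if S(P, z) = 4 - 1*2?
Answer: 8/2385 ≈ 0.0033543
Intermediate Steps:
S(P, z) = 2 (S(P, z) = 4 - 2 = 2)
(4*2)/((((4 + S(4, 5)) + 7) - 21)² + 2321) = (4*2)/((((4 + 2) + 7) - 21)² + 2321) = 8/(((6 + 7) - 21)² + 2321) = 8/((13 - 21)² + 2321) = 8/((-8)² + 2321) = 8/(64 + 2321) = 8/2385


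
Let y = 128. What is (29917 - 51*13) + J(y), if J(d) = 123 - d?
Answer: 29249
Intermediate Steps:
(29917 - 51*13) + J(y) = (29917 - 51*13) + (123 - 1*128) = (29917 - 663) + (123 - 128) = 29254 - 5 = 29249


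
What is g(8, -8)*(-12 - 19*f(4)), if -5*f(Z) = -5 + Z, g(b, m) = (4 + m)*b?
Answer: 2528/5 ≈ 505.60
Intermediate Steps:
g(b, m) = b*(4 + m)
f(Z) = 1 - Z/5 (f(Z) = -(-5 + Z)/5 = 1 - Z/5)
g(8, -8)*(-12 - 19*f(4)) = (8*(4 - 8))*(-12 - 19*(1 - ⅕*4)) = (8*(-4))*(-12 - 19*(1 - ⅘)) = -32*(-12 - 19*⅕) = -32*(-12 - 19/5) = -32*(-79/5) = 2528/5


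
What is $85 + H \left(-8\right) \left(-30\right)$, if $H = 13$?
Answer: $3205$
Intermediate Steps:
$85 + H \left(-8\right) \left(-30\right) = 85 + 13 \left(-8\right) \left(-30\right) = 85 - -3120 = 85 + 3120 = 3205$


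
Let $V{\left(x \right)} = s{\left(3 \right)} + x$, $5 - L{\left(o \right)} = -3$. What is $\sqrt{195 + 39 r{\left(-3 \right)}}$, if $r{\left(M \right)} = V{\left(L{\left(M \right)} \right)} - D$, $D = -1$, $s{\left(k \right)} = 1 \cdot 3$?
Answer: $\sqrt{663} \approx 25.749$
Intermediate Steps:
$L{\left(o \right)} = 8$ ($L{\left(o \right)} = 5 - -3 = 5 + 3 = 8$)
$s{\left(k \right)} = 3$
$V{\left(x \right)} = 3 + x$
$r{\left(M \right)} = 12$ ($r{\left(M \right)} = \left(3 + 8\right) - -1 = 11 + 1 = 12$)
$\sqrt{195 + 39 r{\left(-3 \right)}} = \sqrt{195 + 39 \cdot 12} = \sqrt{195 + 468} = \sqrt{663}$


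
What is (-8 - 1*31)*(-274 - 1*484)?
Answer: 29562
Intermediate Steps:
(-8 - 1*31)*(-274 - 1*484) = (-8 - 31)*(-274 - 484) = -39*(-758) = 29562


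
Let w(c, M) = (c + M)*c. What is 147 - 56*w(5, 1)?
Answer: -1533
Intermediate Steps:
w(c, M) = c*(M + c) (w(c, M) = (M + c)*c = c*(M + c))
147 - 56*w(5, 1) = 147 - 280*(1 + 5) = 147 - 280*6 = 147 - 56*30 = 147 - 1680 = -1533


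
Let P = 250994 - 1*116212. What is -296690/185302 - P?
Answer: -12487835427/92651 ≈ -1.3478e+5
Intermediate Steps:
P = 134782 (P = 250994 - 116212 = 134782)
-296690/185302 - P = -296690/185302 - 1*134782 = -296690*1/185302 - 134782 = -148345/92651 - 134782 = -12487835427/92651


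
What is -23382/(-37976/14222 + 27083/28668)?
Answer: 4766611216536/351760771 ≈ 13551.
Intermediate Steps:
-23382/(-37976/14222 + 27083/28668) = -23382/(-37976*1/14222 + 27083*(1/28668)) = -23382/(-18988/7111 + 27083/28668) = -23382/(-351760771/203858148) = -23382*(-203858148/351760771) = 4766611216536/351760771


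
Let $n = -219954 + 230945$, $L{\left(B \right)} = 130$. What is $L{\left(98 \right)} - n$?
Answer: $-10861$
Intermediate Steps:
$n = 10991$
$L{\left(98 \right)} - n = 130 - 10991 = -10861$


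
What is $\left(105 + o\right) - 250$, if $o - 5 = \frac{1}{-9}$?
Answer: $- \frac{1261}{9} \approx -140.11$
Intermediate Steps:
$o = \frac{44}{9}$ ($o = 5 + \frac{1}{-9} = 5 - \frac{1}{9} = \frac{44}{9} \approx 4.8889$)
$\left(105 + o\right) - 250 = \left(105 + \frac{44}{9}\right) - 250 = \frac{989}{9} - 250 = - \frac{1261}{9}$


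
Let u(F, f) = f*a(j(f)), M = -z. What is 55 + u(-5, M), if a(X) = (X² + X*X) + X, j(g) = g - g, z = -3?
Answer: 55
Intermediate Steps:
j(g) = 0
a(X) = X + 2*X² (a(X) = (X² + X²) + X = 2*X² + X = X + 2*X²)
M = 3 (M = -1*(-3) = 3)
u(F, f) = 0 (u(F, f) = f*(0*(1 + 2*0)) = f*(0*(1 + 0)) = f*(0*1) = f*0 = 0)
55 + u(-5, M) = 55 + 0 = 55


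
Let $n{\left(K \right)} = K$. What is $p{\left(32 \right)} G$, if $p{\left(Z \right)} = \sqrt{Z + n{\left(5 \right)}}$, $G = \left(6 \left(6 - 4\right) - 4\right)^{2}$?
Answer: $64 \sqrt{37} \approx 389.3$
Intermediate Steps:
$G = 64$ ($G = \left(6 \cdot 2 - 4\right)^{2} = \left(12 - 4\right)^{2} = 8^{2} = 64$)
$p{\left(Z \right)} = \sqrt{5 + Z}$ ($p{\left(Z \right)} = \sqrt{Z + 5} = \sqrt{5 + Z}$)
$p{\left(32 \right)} G = \sqrt{5 + 32} \cdot 64 = \sqrt{37} \cdot 64 = 64 \sqrt{37}$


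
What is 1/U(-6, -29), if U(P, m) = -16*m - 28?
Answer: 1/436 ≈ 0.0022936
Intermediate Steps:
U(P, m) = -28 - 16*m
1/U(-6, -29) = 1/(-28 - 16*(-29)) = 1/(-28 + 464) = 1/436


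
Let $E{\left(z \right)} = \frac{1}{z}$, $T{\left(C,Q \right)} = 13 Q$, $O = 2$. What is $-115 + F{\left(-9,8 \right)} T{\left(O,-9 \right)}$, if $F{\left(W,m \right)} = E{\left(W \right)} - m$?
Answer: $834$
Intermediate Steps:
$F{\left(W,m \right)} = \frac{1}{W} - m$
$-115 + F{\left(-9,8 \right)} T{\left(O,-9 \right)} = -115 + \left(\frac{1}{-9} - 8\right) 13 \left(-9\right) = -115 + \left(- \frac{1}{9} - 8\right) \left(-117\right) = -115 - -949 = -115 + 949 = 834$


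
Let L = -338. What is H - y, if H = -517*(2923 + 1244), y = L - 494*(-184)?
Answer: -2244897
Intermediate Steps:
y = 90558 (y = -338 - 494*(-184) = -338 + 90896 = 90558)
H = -2154339 (H = -517*4167 = -2154339)
H - y = -2154339 - 1*90558 = -2154339 - 90558 = -2244897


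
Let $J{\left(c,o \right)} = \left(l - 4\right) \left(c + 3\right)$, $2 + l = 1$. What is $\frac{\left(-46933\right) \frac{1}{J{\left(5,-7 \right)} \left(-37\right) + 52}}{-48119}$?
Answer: $\frac{46933}{73718308} \approx 0.00063665$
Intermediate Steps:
$l = -1$ ($l = -2 + 1 = -1$)
$J{\left(c,o \right)} = -15 - 5 c$ ($J{\left(c,o \right)} = \left(-1 - 4\right) \left(c + 3\right) = - 5 \left(3 + c\right) = -15 - 5 c$)
$\frac{\left(-46933\right) \frac{1}{J{\left(5,-7 \right)} \left(-37\right) + 52}}{-48119} = \frac{\left(-46933\right) \frac{1}{\left(-15 - 25\right) \left(-37\right) + 52}}{-48119} = - \frac{46933}{\left(-15 - 25\right) \left(-37\right) + 52} \left(- \frac{1}{48119}\right) = - \frac{46933}{\left(-40\right) \left(-37\right) + 52} \left(- \frac{1}{48119}\right) = - \frac{46933}{1480 + 52} \left(- \frac{1}{48119}\right) = - \frac{46933}{1532} \left(- \frac{1}{48119}\right) = \left(-46933\right) \frac{1}{1532} \left(- \frac{1}{48119}\right) = \left(- \frac{46933}{1532}\right) \left(- \frac{1}{48119}\right) = \frac{46933}{73718308}$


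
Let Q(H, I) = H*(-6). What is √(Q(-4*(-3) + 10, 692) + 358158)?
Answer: √358026 ≈ 598.35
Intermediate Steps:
Q(H, I) = -6*H
√(Q(-4*(-3) + 10, 692) + 358158) = √(-6*(-4*(-3) + 10) + 358158) = √(-6*(12 + 10) + 358158) = √(-6*22 + 358158) = √(-132 + 358158) = √358026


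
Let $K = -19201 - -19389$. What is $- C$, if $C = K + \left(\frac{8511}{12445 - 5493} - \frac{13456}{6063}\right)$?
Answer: $- \frac{7882251569}{42149976} \approx -187.0$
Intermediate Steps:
$K = 188$ ($K = -19201 + 19389 = 188$)
$C = \frac{7882251569}{42149976}$ ($C = 188 + \left(\frac{8511}{12445 - 5493} - \frac{13456}{6063}\right) = 188 - \left(\frac{13456}{6063} - \frac{8511}{6952}\right) = 188 + \left(8511 \cdot \frac{1}{6952} - \frac{13456}{6063}\right) = 188 + \left(\frac{8511}{6952} - \frac{13456}{6063}\right) = 188 - \frac{41943919}{42149976} = \frac{7882251569}{42149976} \approx 187.0$)
$- C = \left(-1\right) \frac{7882251569}{42149976} = - \frac{7882251569}{42149976}$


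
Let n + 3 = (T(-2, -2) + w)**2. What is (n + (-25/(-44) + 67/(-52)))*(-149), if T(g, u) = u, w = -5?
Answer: -964775/143 ≈ -6746.7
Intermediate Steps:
n = 46 (n = -3 + (-2 - 5)**2 = -3 + (-7)**2 = -3 + 49 = 46)
(n + (-25/(-44) + 67/(-52)))*(-149) = (46 + (-25/(-44) + 67/(-52)))*(-149) = (46 + (-25*(-1/44) + 67*(-1/52)))*(-149) = (46 + (25/44 - 67/52))*(-149) = (46 - 103/143)*(-149) = (6475/143)*(-149) = -964775/143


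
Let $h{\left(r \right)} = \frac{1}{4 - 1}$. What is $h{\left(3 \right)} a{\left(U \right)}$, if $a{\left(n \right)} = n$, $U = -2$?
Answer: $- \frac{2}{3} \approx -0.66667$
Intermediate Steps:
$h{\left(r \right)} = \frac{1}{3}$
$h{\left(3 \right)} a{\left(U \right)} = \frac{1}{3} \left(-2\right) = - \frac{2}{3}$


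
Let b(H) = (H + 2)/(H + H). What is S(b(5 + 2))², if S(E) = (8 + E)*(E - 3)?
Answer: 15944049/38416 ≈ 415.04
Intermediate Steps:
b(H) = (2 + H)/(2*H) (b(H) = (2 + H)/((2*H)) = (2 + H)*(1/(2*H)) = (2 + H)/(2*H))
S(E) = (-3 + E)*(8 + E) (S(E) = (8 + E)*(-3 + E) = (-3 + E)*(8 + E))
S(b(5 + 2))² = (-24 + ((2 + (5 + 2))/(2*(5 + 2)))² + 5*((2 + (5 + 2))/(2*(5 + 2))))² = (-24 + ((½)*(2 + 7)/7)² + 5*((½)*(2 + 7)/7))² = (-24 + ((½)*(⅐)*9)² + 5*((½)*(⅐)*9))² = (-24 + (9/14)² + 5*(9/14))² = (-24 + 81/196 + 45/14)² = (-3993/196)² = 15944049/38416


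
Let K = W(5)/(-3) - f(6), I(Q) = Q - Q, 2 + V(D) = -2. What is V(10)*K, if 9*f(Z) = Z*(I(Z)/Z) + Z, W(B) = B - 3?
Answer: 16/3 ≈ 5.3333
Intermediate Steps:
V(D) = -4 (V(D) = -2 - 2 = -4)
I(Q) = 0
W(B) = -3 + B
f(Z) = Z/9 (f(Z) = (Z*(0/Z) + Z)/9 = (Z*0 + Z)/9 = (0 + Z)/9 = Z/9)
K = -4/3 (K = (-3 + 5)/(-3) - 6/9 = 2*(-1/3) - 1*2/3 = -2/3 - 2/3 = -4/3 ≈ -1.3333)
V(10)*K = -4*(-4/3) = 16/3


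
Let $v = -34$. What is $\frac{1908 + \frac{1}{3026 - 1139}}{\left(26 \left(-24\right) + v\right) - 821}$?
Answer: $- \frac{3600397}{2790873} \approx -1.2901$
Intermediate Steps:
$\frac{1908 + \frac{1}{3026 - 1139}}{\left(26 \left(-24\right) + v\right) - 821} = \frac{1908 + \frac{1}{3026 - 1139}}{\left(26 \left(-24\right) - 34\right) - 821} = \frac{1908 + \frac{1}{1887}}{\left(-624 - 34\right) - 821} = \frac{1908 + \frac{1}{1887}}{-658 - 821} = \frac{3600397}{1887 \left(-1479\right)} = \frac{3600397}{1887} \left(- \frac{1}{1479}\right) = - \frac{3600397}{2790873}$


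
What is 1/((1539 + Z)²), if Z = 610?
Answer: 1/4618201 ≈ 2.1653e-7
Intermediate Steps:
1/((1539 + Z)²) = 1/((1539 + 610)²) = 1/(2149²) = 1/4618201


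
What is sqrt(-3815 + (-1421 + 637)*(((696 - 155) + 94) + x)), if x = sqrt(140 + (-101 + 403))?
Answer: sqrt(-501655 - 784*sqrt(442)) ≈ 719.82*I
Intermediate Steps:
x = sqrt(442) (x = sqrt(140 + 302) = sqrt(442) ≈ 21.024)
sqrt(-3815 + (-1421 + 637)*(((696 - 155) + 94) + x)) = sqrt(-3815 + (-1421 + 637)*(((696 - 155) + 94) + sqrt(442))) = sqrt(-3815 - 784*((541 + 94) + sqrt(442))) = sqrt(-3815 - 784*(635 + sqrt(442))) = sqrt(-3815 + (-497840 - 784*sqrt(442))) = sqrt(-501655 - 784*sqrt(442))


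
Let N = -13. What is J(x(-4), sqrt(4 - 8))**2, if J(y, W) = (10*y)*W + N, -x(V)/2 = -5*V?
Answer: -639831 + 20800*I ≈ -6.3983e+5 + 20800.0*I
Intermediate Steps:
x(V) = 10*V (x(V) = -(-10)*V = 10*V)
J(y, W) = -13 + 10*W*y (J(y, W) = (10*y)*W - 13 = 10*W*y - 13 = -13 + 10*W*y)
J(x(-4), sqrt(4 - 8))**2 = (-13 + 10*sqrt(4 - 8)*(10*(-4)))**2 = (-13 + 10*sqrt(-4)*(-40))**2 = (-13 + 10*(2*I)*(-40))**2 = (-13 - 800*I)**2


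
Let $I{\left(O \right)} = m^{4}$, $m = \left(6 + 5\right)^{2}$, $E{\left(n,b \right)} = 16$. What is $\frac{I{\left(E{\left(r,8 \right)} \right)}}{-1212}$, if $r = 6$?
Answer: $- \frac{214358881}{1212} \approx -1.7686 \cdot 10^{5}$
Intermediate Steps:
$m = 121$ ($m = 11^{2} = 121$)
$I{\left(O \right)} = 214358881$ ($I{\left(O \right)} = 121^{4} = 214358881$)
$\frac{I{\left(E{\left(r,8 \right)} \right)}}{-1212} = \frac{214358881}{-1212} = 214358881 \left(- \frac{1}{1212}\right) = - \frac{214358881}{1212}$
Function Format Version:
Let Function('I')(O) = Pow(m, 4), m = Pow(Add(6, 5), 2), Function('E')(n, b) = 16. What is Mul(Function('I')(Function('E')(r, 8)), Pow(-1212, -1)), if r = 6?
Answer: Rational(-214358881, 1212) ≈ -1.7686e+5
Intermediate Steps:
m = 121 (m = Pow(11, 2) = 121)
Function('I')(O) = 214358881 (Function('I')(O) = Pow(121, 4) = 214358881)
Mul(Function('I')(Function('E')(r, 8)), Pow(-1212, -1)) = Mul(214358881, Pow(-1212, -1)) = Mul(214358881, Rational(-1, 1212)) = Rational(-214358881, 1212)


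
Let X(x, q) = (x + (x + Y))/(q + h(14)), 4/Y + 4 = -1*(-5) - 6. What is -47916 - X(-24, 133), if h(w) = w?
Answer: -35218016/735 ≈ -47916.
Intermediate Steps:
Y = -4/5 (Y = 4/(-4 + (-1*(-5) - 6)) = 4/(-4 + (5 - 6)) = 4/(-4 - 1) = 4/(-5) = 4*(-1/5) = -4/5 ≈ -0.80000)
X(x, q) = (-4/5 + 2*x)/(14 + q) (X(x, q) = (x + (x - 4/5))/(q + 14) = (x + (-4/5 + x))/(14 + q) = (-4/5 + 2*x)/(14 + q))
-47916 - X(-24, 133) = -47916 - 2*(-2 + 5*(-24))/(5*(14 + 133)) = -47916 - 2*(-2 - 120)/(5*147) = -47916 - 2*(-122)/(5*147) = -47916 - 1*(-244/735) = -47916 + 244/735 = -35218016/735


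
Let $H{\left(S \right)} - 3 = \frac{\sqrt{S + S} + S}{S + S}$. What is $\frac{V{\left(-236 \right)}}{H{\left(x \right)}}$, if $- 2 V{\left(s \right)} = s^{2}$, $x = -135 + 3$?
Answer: $- \frac{25731552}{3235} - \frac{55696 i \sqrt{66}}{3235} \approx -7954.1 - 139.87 i$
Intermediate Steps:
$x = -132$
$H{\left(S \right)} = 3 + \frac{S + \sqrt{2} \sqrt{S}}{2 S}$ ($H{\left(S \right)} = 3 + \frac{\sqrt{S + S} + S}{S + S} = 3 + \frac{\sqrt{2 S} + S}{2 S} = 3 + \left(\sqrt{2} \sqrt{S} + S\right) \frac{1}{2 S} = 3 + \left(S + \sqrt{2} \sqrt{S}\right) \frac{1}{2 S} = 3 + \frac{S + \sqrt{2} \sqrt{S}}{2 S}$)
$V{\left(s \right)} = - \frac{s^{2}}{2}$
$\frac{V{\left(-236 \right)}}{H{\left(x \right)}} = \frac{\left(- \frac{1}{2}\right) \left(-236\right)^{2}}{\frac{7}{2} + \frac{\sqrt{2}}{2 \cdot 2 i \sqrt{33}}} = \frac{\left(- \frac{1}{2}\right) 55696}{\frac{7}{2} + \frac{\sqrt{2} \left(- \frac{i \sqrt{33}}{66}\right)}{2}} = - \frac{27848}{\frac{7}{2} - \frac{i \sqrt{66}}{132}}$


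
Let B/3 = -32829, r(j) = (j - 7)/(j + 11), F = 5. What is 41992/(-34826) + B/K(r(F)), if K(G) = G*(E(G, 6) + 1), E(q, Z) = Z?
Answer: 13719486076/121891 ≈ 1.1256e+5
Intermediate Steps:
r(j) = (-7 + j)/(11 + j)
B = -98487 (B = 3*(-32829) = -98487)
K(G) = 7*G (K(G) = G*(6 + 1) = G*7 = 7*G)
41992/(-34826) + B/K(r(F)) = 41992/(-34826) - 98487*(11 + 5)/(7*(-7 + 5)) = 41992*(-1/34826) - 98487/(7*(-2/16)) = -20996/17413 - 98487/(7*((1/16)*(-2))) = -20996/17413 - 98487/(7*(-⅛)) = -20996/17413 - 98487/(-7/8) = -20996/17413 - 98487*(-8/7) = -20996/17413 + 787896/7 = 13719486076/121891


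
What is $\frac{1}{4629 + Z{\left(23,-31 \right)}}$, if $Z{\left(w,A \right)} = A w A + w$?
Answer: $\frac{1}{26755} \approx 3.7376 \cdot 10^{-5}$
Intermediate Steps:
$Z{\left(w,A \right)} = w + w A^{2}$ ($Z{\left(w,A \right)} = w A^{2} + w = w + w A^{2}$)
$\frac{1}{4629 + Z{\left(23,-31 \right)}} = \frac{1}{4629 + 23 \left(1 + \left(-31\right)^{2}\right)} = \frac{1}{4629 + 23 \left(1 + 961\right)} = \frac{1}{4629 + 23 \cdot 962} = \frac{1}{4629 + 22126} = \frac{1}{26755}$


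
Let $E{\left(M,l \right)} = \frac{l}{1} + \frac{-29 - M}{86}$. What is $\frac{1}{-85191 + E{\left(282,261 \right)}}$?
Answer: $- \frac{86}{7304291} \approx -1.1774 \cdot 10^{-5}$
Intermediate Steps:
$E{\left(M,l \right)} = - \frac{29}{86} + l - \frac{M}{86}$ ($E{\left(M,l \right)} = l 1 + \left(-29 - M\right) \frac{1}{86} = l - \left(\frac{29}{86} + \frac{M}{86}\right) = - \frac{29}{86} + l - \frac{M}{86}$)
$\frac{1}{-85191 + E{\left(282,261 \right)}} = \frac{1}{-85191 - - \frac{22135}{86}} = \frac{1}{-85191 + \frac{22135}{86}} = \frac{1}{- \frac{7304291}{86}} = - \frac{86}{7304291}$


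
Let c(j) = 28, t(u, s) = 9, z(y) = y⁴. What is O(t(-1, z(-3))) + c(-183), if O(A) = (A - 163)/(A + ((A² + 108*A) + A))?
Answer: 4262/153 ≈ 27.856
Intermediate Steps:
O(A) = (-163 + A)/(A² + 110*A) (O(A) = (-163 + A)/(A + (A² + 109*A)) = (-163 + A)/(A² + 110*A))
O(t(-1, z(-3))) + c(-183) = (-163 + 9)/(9*(110 + 9)) + 28 = (⅑)*(-154)/119 + 28 = (⅑)*(1/119)*(-154) + 28 = -22/153 + 28 = 4262/153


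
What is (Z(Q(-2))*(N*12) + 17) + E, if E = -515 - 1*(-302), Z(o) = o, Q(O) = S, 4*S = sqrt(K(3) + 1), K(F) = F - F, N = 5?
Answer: -181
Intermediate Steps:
K(F) = 0
S = 1/4 (S = sqrt(0 + 1)/4 = sqrt(1)/4 = (1/4)*1 = 1/4 ≈ 0.25000)
Q(O) = 1/4
E = -213 (E = -515 + 302 = -213)
(Z(Q(-2))*(N*12) + 17) + E = ((5*12)/4 + 17) - 213 = ((1/4)*60 + 17) - 213 = (15 + 17) - 213 = 32 - 213 = -181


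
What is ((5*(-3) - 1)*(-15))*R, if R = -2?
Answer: -480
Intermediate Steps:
((5*(-3) - 1)*(-15))*R = ((5*(-3) - 1)*(-15))*(-2) = ((-15 - 1)*(-15))*(-2) = -16*(-15)*(-2) = 240*(-2) = -480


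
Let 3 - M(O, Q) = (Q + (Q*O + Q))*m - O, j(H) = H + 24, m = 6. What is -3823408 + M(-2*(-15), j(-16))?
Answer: -3824911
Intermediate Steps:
j(H) = 24 + H
M(O, Q) = 3 + O - 12*Q - 6*O*Q (M(O, Q) = 3 - ((Q + (Q*O + Q))*6 - O) = 3 - ((Q + (O*Q + Q))*6 - O) = 3 - ((Q + (Q + O*Q))*6 - O) = 3 - ((2*Q + O*Q)*6 - O) = 3 - ((12*Q + 6*O*Q) - O) = 3 - (-O + 12*Q + 6*O*Q) = 3 + (O - 12*Q - 6*O*Q) = 3 + O - 12*Q - 6*O*Q)
-3823408 + M(-2*(-15), j(-16)) = -3823408 + (3 - 2*(-15) - 12*(24 - 16) - 6*(-2*(-15))*(24 - 16)) = -3823408 + (3 + 30 - 12*8 - 6*30*8) = -3823408 + (3 + 30 - 96 - 1440) = -3823408 - 1503 = -3824911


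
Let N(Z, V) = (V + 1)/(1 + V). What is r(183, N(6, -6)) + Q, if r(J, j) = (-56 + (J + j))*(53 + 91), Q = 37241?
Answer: 55673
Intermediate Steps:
N(Z, V) = 1 (N(Z, V) = (1 + V)/(1 + V) = 1)
r(J, j) = -8064 + 144*J + 144*j (r(J, j) = (-56 + J + j)*144 = -8064 + 144*J + 144*j)
r(183, N(6, -6)) + Q = (-8064 + 144*183 + 144*1) + 37241 = (-8064 + 26352 + 144) + 37241 = 18432 + 37241 = 55673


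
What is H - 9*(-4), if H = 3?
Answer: 39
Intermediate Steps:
H - 9*(-4) = 3 - 9*(-4) = 3 + 36 = 39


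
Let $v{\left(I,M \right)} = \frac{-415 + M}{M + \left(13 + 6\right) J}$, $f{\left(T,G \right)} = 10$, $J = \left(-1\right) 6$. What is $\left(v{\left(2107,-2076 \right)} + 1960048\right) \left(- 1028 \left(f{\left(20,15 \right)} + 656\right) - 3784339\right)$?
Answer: $- \frac{262783023437809}{30} \approx -8.7594 \cdot 10^{12}$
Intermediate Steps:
$J = -6$
$v{\left(I,M \right)} = \frac{-415 + M}{-114 + M}$ ($v{\left(I,M \right)} = \frac{-415 + M}{M + \left(13 + 6\right) \left(-6\right)} = \frac{-415 + M}{M + 19 \left(-6\right)} = \frac{-415 + M}{M - 114} = \frac{-415 + M}{-114 + M}$)
$\left(v{\left(2107,-2076 \right)} + 1960048\right) \left(- 1028 \left(f{\left(20,15 \right)} + 656\right) - 3784339\right) = \left(\frac{-415 - 2076}{-114 - 2076} + 1960048\right) \left(- 1028 \left(10 + 656\right) - 3784339\right) = \left(\frac{1}{-2190} \left(-2491\right) + 1960048\right) \left(\left(-1028\right) 666 - 3784339\right) = \left(\left(- \frac{1}{2190}\right) \left(-2491\right) + 1960048\right) \left(-684648 - 3784339\right) = \left(\frac{2491}{2190} + 1960048\right) \left(-4468987\right) = \frac{4292507611}{2190} \left(-4468987\right) = - \frac{262783023437809}{30}$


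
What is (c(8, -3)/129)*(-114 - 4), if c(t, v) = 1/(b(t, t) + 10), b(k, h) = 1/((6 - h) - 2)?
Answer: -472/5031 ≈ -0.093818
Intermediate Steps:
b(k, h) = 1/(4 - h)
c(t, v) = 1/(10 - 1/(-4 + t)) (c(t, v) = 1/(-1/(-4 + t) + 10) = 1/(10 - 1/(-4 + t)))
(c(8, -3)/129)*(-114 - 4) = (((-4 + 8)/(-41 + 10*8))/129)*(-114 - 4) = ((4/(-41 + 80))*(1/129))*(-118) = ((4/39)*(1/129))*(-118) = (4/5031)*(-118) = -472/5031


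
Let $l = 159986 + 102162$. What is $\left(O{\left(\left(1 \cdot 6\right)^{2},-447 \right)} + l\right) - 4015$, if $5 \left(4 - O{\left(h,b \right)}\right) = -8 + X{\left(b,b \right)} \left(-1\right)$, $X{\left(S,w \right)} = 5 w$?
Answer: $\frac{1288458}{5} \approx 2.5769 \cdot 10^{5}$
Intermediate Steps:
$l = 262148$
$O{\left(h,b \right)} = \frac{28}{5} + b$ ($O{\left(h,b \right)} = 4 - \frac{-8 + 5 b \left(-1\right)}{5} = 4 - \frac{-8 - 5 b}{5} = 4 + \left(\frac{8}{5} + b\right) = \frac{28}{5} + b$)
$\left(O{\left(\left(1 \cdot 6\right)^{2},-447 \right)} + l\right) - 4015 = \left(\left(\frac{28}{5} - 447\right) + 262148\right) - 4015 = \left(- \frac{2207}{5} + 262148\right) - 4015 = \frac{1308533}{5} - 4015 = \frac{1288458}{5}$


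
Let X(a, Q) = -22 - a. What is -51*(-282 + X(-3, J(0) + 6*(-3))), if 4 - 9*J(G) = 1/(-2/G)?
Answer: 15351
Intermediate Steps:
J(G) = 4/9 + G/18 (J(G) = 4/9 - (-G/2)/9 = 4/9 - (-1)*G/18 = 4/9 + G/18)
-51*(-282 + X(-3, J(0) + 6*(-3))) = -51*(-282 + (-22 - 1*(-3))) = -51*(-282 + (-22 + 3)) = -51*(-282 - 19) = -51*(-301) = 15351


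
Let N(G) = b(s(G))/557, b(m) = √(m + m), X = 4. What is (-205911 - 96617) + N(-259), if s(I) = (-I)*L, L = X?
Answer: -302528 + 2*√518/557 ≈ -3.0253e+5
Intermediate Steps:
L = 4
s(I) = -4*I (s(I) = -I*4 = -4*I)
b(m) = √2*√m (b(m) = √(2*m) = √2*√m)
N(G) = 2*√2*√(-G)/557 (N(G) = (√2*√(-4*G))/557 = (√2*(2*√(-G)))*(1/557) = (2*√2*√(-G))*(1/557) = 2*√2*√(-G)/557)
(-205911 - 96617) + N(-259) = (-205911 - 96617) + 2*√2*√(-1*(-259))/557 = -302528 + 2*√2*√259/557 = -302528 + 2*√518/557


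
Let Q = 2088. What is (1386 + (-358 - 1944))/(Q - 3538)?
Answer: 458/725 ≈ 0.63172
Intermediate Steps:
(1386 + (-358 - 1944))/(Q - 3538) = (1386 + (-358 - 1944))/(2088 - 3538) = (1386 - 2302)/(-1450) = -916*(-1/1450) = 458/725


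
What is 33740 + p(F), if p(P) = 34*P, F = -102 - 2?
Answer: 30204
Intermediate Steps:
F = -104
33740 + p(F) = 33740 + 34*(-104) = 33740 - 3536 = 30204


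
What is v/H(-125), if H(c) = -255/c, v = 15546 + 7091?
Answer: 565925/51 ≈ 11097.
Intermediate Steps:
v = 22637
v/H(-125) = 22637/((-255/(-125))) = 22637/((-255*(-1/125))) = 22637/(51/25) = 22637*(25/51) = 565925/51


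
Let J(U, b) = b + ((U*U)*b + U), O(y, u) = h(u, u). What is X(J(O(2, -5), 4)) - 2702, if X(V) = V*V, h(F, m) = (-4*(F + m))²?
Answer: 104890452490114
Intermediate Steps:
h(F, m) = (-4*F - 4*m)²
O(y, u) = 64*u² (O(y, u) = 16*(u + u)² = 16*(2*u)² = 16*(4*u²) = 64*u²)
J(U, b) = U + b + b*U² (J(U, b) = b + (U²*b + U) = b + (b*U² + U) = b + (U + b*U²) = U + b + b*U²)
X(V) = V²
X(J(O(2, -5), 4)) - 2702 = (64*(-5)² + 4 + 4*(64*(-5)²)²)² - 2702 = (64*25 + 4 + 4*(64*25)²)² - 2702 = (1600 + 4 + 4*1600²)² - 2702 = (1600 + 4 + 4*2560000)² - 2702 = (1600 + 4 + 10240000)² - 2702 = 10241604² - 2702 = 104890452492816 - 2702 = 104890452490114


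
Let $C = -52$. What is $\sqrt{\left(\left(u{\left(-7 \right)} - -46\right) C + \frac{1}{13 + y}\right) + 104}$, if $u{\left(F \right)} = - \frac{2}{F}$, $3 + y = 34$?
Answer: $\frac{i \sqrt{54614021}}{154} \approx 47.988 i$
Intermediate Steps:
$y = 31$ ($y = -3 + 34 = 31$)
$\sqrt{\left(\left(u{\left(-7 \right)} - -46\right) C + \frac{1}{13 + y}\right) + 104} = \sqrt{\left(\left(- \frac{2}{-7} - -46\right) \left(-52\right) + \frac{1}{13 + 31}\right) + 104} = \sqrt{\left(\left(\left(-2\right) \left(- \frac{1}{7}\right) + 46\right) \left(-52\right) + \frac{1}{44}\right) + 104} = \sqrt{\left(\left(\frac{2}{7} + 46\right) \left(-52\right) + \frac{1}{44}\right) + 104} = \sqrt{\left(\frac{324}{7} \left(-52\right) + \frac{1}{44}\right) + 104} = \sqrt{\left(- \frac{16848}{7} + \frac{1}{44}\right) + 104} = \sqrt{- \frac{741305}{308} + 104} = \sqrt{- \frac{709273}{308}} = \frac{i \sqrt{54614021}}{154}$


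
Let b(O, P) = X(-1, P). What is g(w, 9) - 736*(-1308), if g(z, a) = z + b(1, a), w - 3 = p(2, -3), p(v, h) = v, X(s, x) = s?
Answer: 962692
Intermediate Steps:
w = 5 (w = 3 + 2 = 5)
b(O, P) = -1
g(z, a) = -1 + z (g(z, a) = z - 1 = -1 + z)
g(w, 9) - 736*(-1308) = (-1 + 5) - 736*(-1308) = 4 + 962688 = 962692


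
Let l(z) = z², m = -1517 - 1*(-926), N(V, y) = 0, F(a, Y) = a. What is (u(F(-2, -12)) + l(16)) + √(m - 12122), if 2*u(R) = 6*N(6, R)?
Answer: 256 + I*√12713 ≈ 256.0 + 112.75*I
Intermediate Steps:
m = -591 (m = -1517 + 926 = -591)
u(R) = 0 (u(R) = (6*0)/2 = (½)*0 = 0)
(u(F(-2, -12)) + l(16)) + √(m - 12122) = (0 + 16²) + √(-591 - 12122) = (0 + 256) + √(-12713) = 256 + I*√12713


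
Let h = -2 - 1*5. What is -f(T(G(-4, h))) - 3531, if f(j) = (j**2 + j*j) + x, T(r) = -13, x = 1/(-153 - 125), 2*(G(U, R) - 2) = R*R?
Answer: -1075581/278 ≈ -3869.0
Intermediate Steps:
h = -7 (h = -2 - 5 = -7)
G(U, R) = 2 + R**2/2 (G(U, R) = 2 + (R*R)/2 = 2 + R**2/2)
x = -1/278 (x = 1/(-278) = -1/278 ≈ -0.0035971)
f(j) = -1/278 + 2*j**2 (f(j) = (j**2 + j*j) - 1/278 = (j**2 + j**2) - 1/278 = 2*j**2 - 1/278 = -1/278 + 2*j**2)
-f(T(G(-4, h))) - 3531 = -(-1/278 + 2*(-13)**2) - 3531 = -(-1/278 + 2*169) - 3531 = -(-1/278 + 338) - 3531 = -1*93963/278 - 3531 = -93963/278 - 3531 = -1075581/278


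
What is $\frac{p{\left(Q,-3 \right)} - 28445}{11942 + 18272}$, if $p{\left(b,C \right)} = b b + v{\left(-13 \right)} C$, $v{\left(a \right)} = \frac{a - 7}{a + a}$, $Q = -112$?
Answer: $- \frac{206743}{392782} \approx -0.52636$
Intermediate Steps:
$v{\left(a \right)} = \frac{-7 + a}{2 a}$
$p{\left(b,C \right)} = b^{2} + \frac{10 C}{13}$ ($p{\left(b,C \right)} = b b + \frac{-7 - 13}{2 \left(-13\right)} C = b^{2} + \frac{1}{2} \left(- \frac{1}{13}\right) \left(-20\right) C = b^{2} + \frac{10 C}{13}$)
$\frac{p{\left(Q,-3 \right)} - 28445}{11942 + 18272} = \frac{\left(\left(-112\right)^{2} + \frac{10}{13} \left(-3\right)\right) - 28445}{11942 + 18272} = \frac{\left(12544 - \frac{30}{13}\right) - 28445}{30214} = \left(\frac{163042}{13} - 28445\right) \frac{1}{30214} = \left(- \frac{206743}{13}\right) \frac{1}{30214} = - \frac{206743}{392782}$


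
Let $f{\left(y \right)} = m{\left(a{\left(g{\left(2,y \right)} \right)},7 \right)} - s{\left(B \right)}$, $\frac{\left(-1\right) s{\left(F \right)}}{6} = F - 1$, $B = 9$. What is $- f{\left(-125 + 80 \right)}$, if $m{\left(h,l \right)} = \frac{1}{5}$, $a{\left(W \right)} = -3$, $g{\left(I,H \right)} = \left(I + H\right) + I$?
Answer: $- \frac{241}{5} \approx -48.2$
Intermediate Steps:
$g{\left(I,H \right)} = H + 2 I$ ($g{\left(I,H \right)} = \left(H + I\right) + I = H + 2 I$)
$s{\left(F \right)} = 6 - 6 F$ ($s{\left(F \right)} = - 6 \left(F - 1\right) = - 6 \left(-1 + F\right) = 6 - 6 F$)
$m{\left(h,l \right)} = \frac{1}{5}$
$f{\left(y \right)} = \frac{241}{5}$ ($f{\left(y \right)} = \frac{1}{5} - \left(6 - 54\right) = \frac{1}{5} - -48 = \frac{1}{5} + 48 = \frac{241}{5}$)
$- f{\left(-125 + 80 \right)} = \left(-1\right) \frac{241}{5} = - \frac{241}{5}$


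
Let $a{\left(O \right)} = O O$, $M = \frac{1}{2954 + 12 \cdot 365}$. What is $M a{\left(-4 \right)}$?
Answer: $\frac{8}{3667} \approx 0.0021816$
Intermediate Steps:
$M = \frac{1}{7334}$ ($M = \frac{1}{2954 + 4380} = \frac{1}{7334} \approx 0.00013635$)
$a{\left(O \right)} = O^{2}$
$M a{\left(-4 \right)} = \frac{\left(-4\right)^{2}}{7334} = \frac{1}{7334} \cdot 16 = \frac{8}{3667}$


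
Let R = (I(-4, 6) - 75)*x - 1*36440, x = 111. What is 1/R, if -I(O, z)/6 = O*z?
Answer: -1/28781 ≈ -3.4745e-5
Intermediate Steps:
I(O, z) = -6*O*z
R = -28781 (R = (-6*(-4)*6 - 75)*111 - 1*36440 = (144 - 75)*111 - 36440 = 69*111 - 36440 = 7659 - 36440 = -28781)
1/R = 1/(-28781) = -1/28781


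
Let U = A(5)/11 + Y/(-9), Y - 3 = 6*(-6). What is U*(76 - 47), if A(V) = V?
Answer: 3944/33 ≈ 119.52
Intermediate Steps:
Y = -33 (Y = 3 + 6*(-6) = 3 - 36 = -33)
U = 136/33 (U = 5/11 - 33/(-9) = 5*(1/11) - 33*(-1/9) = 5/11 + 11/3 = 136/33 ≈ 4.1212)
U*(76 - 47) = 136*(76 - 47)/33 = (136/33)*29 = 3944/33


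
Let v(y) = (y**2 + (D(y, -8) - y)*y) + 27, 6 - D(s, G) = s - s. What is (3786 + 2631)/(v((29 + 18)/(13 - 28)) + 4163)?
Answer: 10695/6952 ≈ 1.5384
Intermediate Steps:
D(s, G) = 6 (D(s, G) = 6 - (s - s) = 6 - 1*0 = 6 + 0 = 6)
v(y) = 27 + y**2 + y*(6 - y) (v(y) = (y**2 + (6 - y)*y) + 27 = (y**2 + y*(6 - y)) + 27 = 27 + y**2 + y*(6 - y))
(3786 + 2631)/(v((29 + 18)/(13 - 28)) + 4163) = (3786 + 2631)/((27 + 6*((29 + 18)/(13 - 28))) + 4163) = 6417/((27 + 6*(47/(-15))) + 4163) = 6417/((27 + 6*(47*(-1/15))) + 4163) = 6417/((27 + 6*(-47/15)) + 4163) = 6417/((27 - 94/5) + 4163) = 6417/(41/5 + 4163) = 6417/(20856/5) = 6417*(5/20856) = 10695/6952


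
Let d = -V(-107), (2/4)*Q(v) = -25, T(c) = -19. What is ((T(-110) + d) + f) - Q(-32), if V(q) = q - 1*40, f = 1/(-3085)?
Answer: 549129/3085 ≈ 178.00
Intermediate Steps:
f = -1/3085 ≈ -0.00032415
Q(v) = -50 (Q(v) = 2*(-25) = -50)
V(q) = -40 + q (V(q) = q - 40 = -40 + q)
d = 147 (d = -(-40 - 107) = -1*(-147) = 147)
((T(-110) + d) + f) - Q(-32) = ((-19 + 147) - 1/3085) - 1*(-50) = (128 - 1/3085) + 50 = 394879/3085 + 50 = 549129/3085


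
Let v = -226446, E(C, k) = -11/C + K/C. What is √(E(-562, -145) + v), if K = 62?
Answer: I*√71521639086/562 ≈ 475.86*I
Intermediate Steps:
E(C, k) = 51/C (E(C, k) = -11/C + 62/C = 51/C)
√(E(-562, -145) + v) = √(51/(-562) - 226446) = √(51*(-1/562) - 226446) = √(-51/562 - 226446) = √(-127262703/562) = I*√71521639086/562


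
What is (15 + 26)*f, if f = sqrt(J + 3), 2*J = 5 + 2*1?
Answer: 41*sqrt(26)/2 ≈ 104.53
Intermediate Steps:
J = 7/2 (J = (5 + 2*1)/2 = (5 + 2)/2 = (1/2)*7 = 7/2 ≈ 3.5000)
f = sqrt(26)/2 (f = sqrt(7/2 + 3) = sqrt(13/2) = sqrt(26)/2 ≈ 2.5495)
(15 + 26)*f = (15 + 26)*(sqrt(26)/2) = 41*(sqrt(26)/2) = 41*sqrt(26)/2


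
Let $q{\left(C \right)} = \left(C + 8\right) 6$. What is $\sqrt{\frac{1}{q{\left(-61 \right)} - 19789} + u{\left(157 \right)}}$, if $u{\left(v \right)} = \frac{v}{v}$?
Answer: $\frac{3 \sqrt{44919038}}{20107} \approx 0.99998$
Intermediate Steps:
$q{\left(C \right)} = 48 + 6 C$ ($q{\left(C \right)} = \left(8 + C\right) 6 = 48 + 6 C$)
$u{\left(v \right)} = 1$
$\sqrt{\frac{1}{q{\left(-61 \right)} - 19789} + u{\left(157 \right)}} = \sqrt{\frac{1}{\left(48 + 6 \left(-61\right)\right) - 19789} + 1} = \sqrt{\frac{1}{\left(48 - 366\right) - 19789} + 1} = \sqrt{\frac{1}{-318 - 19789} + 1} = \sqrt{\frac{1}{-20107} + 1} = \sqrt{- \frac{1}{20107} + 1} = \sqrt{\frac{20106}{20107}} = \frac{3 \sqrt{44919038}}{20107}$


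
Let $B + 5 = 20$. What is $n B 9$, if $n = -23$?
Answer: $-3105$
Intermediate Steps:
$B = 15$ ($B = -5 + 20 = 15$)
$n B 9 = \left(-23\right) 15 \cdot 9 = \left(-345\right) 9 = -3105$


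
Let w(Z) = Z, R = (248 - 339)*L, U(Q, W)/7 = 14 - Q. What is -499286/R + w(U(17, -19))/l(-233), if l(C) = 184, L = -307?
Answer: -92455301/5140408 ≈ -17.986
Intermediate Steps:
U(Q, W) = 98 - 7*Q (U(Q, W) = 7*(14 - Q) = 98 - 7*Q)
R = 27937 (R = (248 - 339)*(-307) = -91*(-307) = 27937)
-499286/R + w(U(17, -19))/l(-233) = -499286/27937 + (98 - 7*17)/184 = -499286*1/27937 + (98 - 119)*(1/184) = -499286/27937 - 21*1/184 = -499286/27937 - 21/184 = -92455301/5140408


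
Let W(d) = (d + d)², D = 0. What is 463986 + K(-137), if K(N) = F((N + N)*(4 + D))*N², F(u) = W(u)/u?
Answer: -81819310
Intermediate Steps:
W(d) = 4*d² (W(d) = (2*d)² = 4*d²)
F(u) = 4*u (F(u) = (4*u²)/u = 4*u)
K(N) = 32*N³ (K(N) = (4*((N + N)*(4 + 0)))*N² = (4*((2*N)*4))*N² = (4*(8*N))*N² = (32*N)*N² = 32*N³)
463986 + K(-137) = 463986 + 32*(-137)³ = 463986 + 32*(-2571353) = 463986 - 82283296 = -81819310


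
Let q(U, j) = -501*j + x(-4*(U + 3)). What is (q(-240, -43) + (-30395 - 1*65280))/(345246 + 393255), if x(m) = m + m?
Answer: -72236/738501 ≈ -0.097814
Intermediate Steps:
x(m) = 2*m
q(U, j) = -24 - 501*j - 8*U (q(U, j) = -501*j + 2*(-4*(U + 3)) = -501*j + 2*(-4*(3 + U)) = -501*j + 2*(-12 - 4*U) = -501*j + (-24 - 8*U) = -24 - 501*j - 8*U)
(q(-240, -43) + (-30395 - 1*65280))/(345246 + 393255) = ((-24 - 501*(-43) - 8*(-240)) + (-30395 - 1*65280))/(345246 + 393255) = ((-24 + 21543 + 1920) + (-30395 - 65280))/738501 = (23439 - 95675)*(1/738501) = -72236*1/738501 = -72236/738501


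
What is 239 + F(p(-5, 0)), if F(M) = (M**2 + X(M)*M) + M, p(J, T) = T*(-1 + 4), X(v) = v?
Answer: 239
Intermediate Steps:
p(J, T) = 3*T (p(J, T) = T*3 = 3*T)
F(M) = M + 2*M**2 (F(M) = (M**2 + M*M) + M = (M**2 + M**2) + M = 2*M**2 + M = M + 2*M**2)
239 + F(p(-5, 0)) = 239 + (3*0)*(1 + 2*(3*0)) = 239 + 0*(1 + 2*0) = 239 + 0*(1 + 0) = 239 + 0*1 = 239 + 0 = 239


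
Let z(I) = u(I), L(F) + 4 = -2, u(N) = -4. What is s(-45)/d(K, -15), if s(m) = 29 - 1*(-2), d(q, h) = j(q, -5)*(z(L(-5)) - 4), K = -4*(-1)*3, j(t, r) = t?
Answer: -31/96 ≈ -0.32292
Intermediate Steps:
L(F) = -6 (L(F) = -4 - 2 = -6)
z(I) = -4
K = 12 (K = 4*3 = 12)
d(q, h) = -8*q (d(q, h) = q*(-4 - 4) = q*(-8) = -8*q)
s(m) = 31 (s(m) = 29 + 2 = 31)
s(-45)/d(K, -15) = 31/((-8*12)) = 31/(-96) = 31*(-1/96) = -31/96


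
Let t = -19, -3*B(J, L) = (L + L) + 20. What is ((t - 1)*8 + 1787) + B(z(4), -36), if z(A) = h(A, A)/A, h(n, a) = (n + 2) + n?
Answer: 4933/3 ≈ 1644.3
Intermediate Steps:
h(n, a) = 2 + 2*n (h(n, a) = (2 + n) + n = 2 + 2*n)
z(A) = (2 + 2*A)/A
B(J, L) = -20/3 - 2*L/3 (B(J, L) = -((L + L) + 20)/3 = -(2*L + 20)/3 = -(20 + 2*L)/3 = -20/3 - 2*L/3)
((t - 1)*8 + 1787) + B(z(4), -36) = ((-19 - 1)*8 + 1787) + (-20/3 - ⅔*(-36)) = (-20*8 + 1787) + (-20/3 + 24) = (-160 + 1787) + 52/3 = 1627 + 52/3 = 4933/3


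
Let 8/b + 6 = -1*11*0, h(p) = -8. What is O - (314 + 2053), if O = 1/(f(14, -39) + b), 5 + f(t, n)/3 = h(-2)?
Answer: -286410/121 ≈ -2367.0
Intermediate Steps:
b = -4/3 (b = 8/(-6 - 1*11*0) = 8/(-6 - 11*0) = 8/(-6 + 0) = 8/(-6) = 8*(-⅙) = -4/3 ≈ -1.3333)
f(t, n) = -39 (f(t, n) = -15 + 3*(-8) = -15 - 24 = -39)
O = -3/121 (O = 1/(-39 - 4/3) = 1/(-121/3) = -3/121 ≈ -0.024793)
O - (314 + 2053) = -3/121 - (314 + 2053) = -3/121 - 1*2367 = -3/121 - 2367 = -286410/121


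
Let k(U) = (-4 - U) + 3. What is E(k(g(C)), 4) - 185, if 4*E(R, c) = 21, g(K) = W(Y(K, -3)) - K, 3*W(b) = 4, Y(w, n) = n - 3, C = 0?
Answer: -719/4 ≈ -179.75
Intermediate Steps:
Y(w, n) = -3 + n
W(b) = 4/3 (W(b) = (⅓)*4 = 4/3)
g(K) = 4/3 - K
k(U) = -1 - U
E(R, c) = 21/4 (E(R, c) = (¼)*21 = 21/4)
E(k(g(C)), 4) - 185 = 21/4 - 185 = -719/4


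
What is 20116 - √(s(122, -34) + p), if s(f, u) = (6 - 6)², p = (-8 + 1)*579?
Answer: 20116 - I*√4053 ≈ 20116.0 - 63.663*I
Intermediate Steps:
p = -4053 (p = -7*579 = -4053)
s(f, u) = 0 (s(f, u) = 0² = 0)
20116 - √(s(122, -34) + p) = 20116 - √(0 - 4053) = 20116 - √(-4053) = 20116 - I*√4053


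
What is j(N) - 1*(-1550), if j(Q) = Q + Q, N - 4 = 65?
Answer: 1688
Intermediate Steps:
N = 69 (N = 4 + 65 = 69)
j(Q) = 2*Q
j(N) - 1*(-1550) = 2*69 - 1*(-1550) = 138 + 1550 = 1688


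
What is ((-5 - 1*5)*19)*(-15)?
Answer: 2850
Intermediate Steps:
((-5 - 1*5)*19)*(-15) = ((-5 - 5)*19)*(-15) = -10*19*(-15) = -190*(-15) = 2850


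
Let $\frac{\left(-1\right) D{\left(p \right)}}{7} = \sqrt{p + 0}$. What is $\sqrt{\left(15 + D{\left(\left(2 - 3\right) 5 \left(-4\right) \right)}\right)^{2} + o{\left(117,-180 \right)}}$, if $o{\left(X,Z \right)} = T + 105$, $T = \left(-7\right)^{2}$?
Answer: $\sqrt{1359 - 420 \sqrt{5}} \approx 20.49$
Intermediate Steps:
$T = 49$
$o{\left(X,Z \right)} = 154$ ($o{\left(X,Z \right)} = 49 + 105 = 154$)
$D{\left(p \right)} = - 7 \sqrt{p}$ ($D{\left(p \right)} = - 7 \sqrt{p + 0} = - 7 \sqrt{p}$)
$\sqrt{\left(15 + D{\left(\left(2 - 3\right) 5 \left(-4\right) \right)}\right)^{2} + o{\left(117,-180 \right)}} = \sqrt{\left(15 - 7 \sqrt{\left(2 - 3\right) 5 \left(-4\right)}\right)^{2} + 154} = \sqrt{\left(15 - 7 \sqrt{\left(-1\right) 5 \left(-4\right)}\right)^{2} + 154} = \sqrt{\left(15 - 7 \sqrt{\left(-5\right) \left(-4\right)}\right)^{2} + 154} = \sqrt{\left(15 - 7 \sqrt{20}\right)^{2} + 154} = \sqrt{\left(15 - 7 \cdot 2 \sqrt{5}\right)^{2} + 154} = \sqrt{\left(15 - 14 \sqrt{5}\right)^{2} + 154} = \sqrt{154 + \left(15 - 14 \sqrt{5}\right)^{2}}$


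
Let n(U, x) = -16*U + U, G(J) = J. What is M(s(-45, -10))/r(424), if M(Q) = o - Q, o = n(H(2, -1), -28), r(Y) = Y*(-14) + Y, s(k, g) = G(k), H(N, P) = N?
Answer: -15/5512 ≈ -0.0027213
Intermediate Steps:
s(k, g) = k
n(U, x) = -15*U
r(Y) = -13*Y (r(Y) = -14*Y + Y = -13*Y)
o = -30 (o = -15*2 = -30)
M(Q) = -30 - Q
M(s(-45, -10))/r(424) = (-30 - 1*(-45))/((-13*424)) = (-30 + 45)/(-5512) = 15*(-1/5512) = -15/5512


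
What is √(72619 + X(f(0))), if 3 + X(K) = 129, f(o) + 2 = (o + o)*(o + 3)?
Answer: √72745 ≈ 269.71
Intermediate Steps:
f(o) = -2 + 2*o*(3 + o) (f(o) = -2 + (o + o)*(o + 3) = -2 + (2*o)*(3 + o) = -2 + 2*o*(3 + o))
X(K) = 126 (X(K) = -3 + 129 = 126)
√(72619 + X(f(0))) = √(72619 + 126) = √72745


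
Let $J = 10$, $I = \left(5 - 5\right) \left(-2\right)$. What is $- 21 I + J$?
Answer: $10$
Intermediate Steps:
$I = 0$ ($I = 0 \left(-2\right) = 0$)
$- 21 I + J = \left(-21\right) 0 + 10 = 0 + 10 = 10$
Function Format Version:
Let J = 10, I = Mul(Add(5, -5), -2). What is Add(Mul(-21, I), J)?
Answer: 10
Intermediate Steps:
I = 0 (I = Mul(0, -2) = 0)
Add(Mul(-21, I), J) = Add(Mul(-21, 0), 10) = Add(0, 10) = 10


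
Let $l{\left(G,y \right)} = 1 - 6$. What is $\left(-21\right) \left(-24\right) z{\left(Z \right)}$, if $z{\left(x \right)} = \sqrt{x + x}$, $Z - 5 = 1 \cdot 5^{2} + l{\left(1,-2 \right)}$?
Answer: $2520 \sqrt{2} \approx 3563.8$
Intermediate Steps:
$l{\left(G,y \right)} = -5$ ($l{\left(G,y \right)} = 1 - 6 = -5$)
$Z = 25$ ($Z = 5 - \left(5 - 5^{2}\right) = 5 + \left(1 \cdot 25 - 5\right) = 5 + \left(25 - 5\right) = 5 + 20 = 25$)
$z{\left(x \right)} = \sqrt{2} \sqrt{x}$ ($z{\left(x \right)} = \sqrt{2 x} = \sqrt{2} \sqrt{x}$)
$\left(-21\right) \left(-24\right) z{\left(Z \right)} = \left(-21\right) \left(-24\right) \sqrt{2} \sqrt{25} = 504 \sqrt{2} \cdot 5 = 504 \cdot 5 \sqrt{2} = 2520 \sqrt{2}$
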